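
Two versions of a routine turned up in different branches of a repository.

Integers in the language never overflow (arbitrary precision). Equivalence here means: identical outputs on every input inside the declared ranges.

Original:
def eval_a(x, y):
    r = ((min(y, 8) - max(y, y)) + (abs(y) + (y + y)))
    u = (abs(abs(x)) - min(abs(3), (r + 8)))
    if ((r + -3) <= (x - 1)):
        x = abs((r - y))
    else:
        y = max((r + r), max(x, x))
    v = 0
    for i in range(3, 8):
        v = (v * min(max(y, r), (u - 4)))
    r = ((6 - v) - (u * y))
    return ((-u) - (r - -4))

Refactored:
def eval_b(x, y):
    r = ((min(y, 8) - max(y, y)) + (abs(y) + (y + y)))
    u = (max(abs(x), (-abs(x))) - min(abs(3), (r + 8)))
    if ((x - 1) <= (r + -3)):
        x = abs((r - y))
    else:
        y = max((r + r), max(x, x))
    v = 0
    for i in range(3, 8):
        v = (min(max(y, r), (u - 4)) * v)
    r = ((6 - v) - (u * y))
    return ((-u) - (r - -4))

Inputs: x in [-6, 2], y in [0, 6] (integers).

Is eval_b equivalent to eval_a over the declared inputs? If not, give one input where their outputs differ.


Consider the input x=-6, y=1.
eval_a: r=3, then u=3, then ((r + -3) <= (x - 1)) is false, then y=6, then v=0, then (i=3), then v=0, then (i=4), then v=0, then (i=5), then v=0, then (i=6), then v=0, then (i=7), then v=0, then r=-12, then returns 5
eval_b: r=3, then u=3, then ((x - 1) <= (r + -3)) is true, then x=2, then v=0, then (i=3), then v=0, then (i=4), then v=0, then (i=5), then v=0, then (i=6), then v=0, then (i=7), then v=0, then r=3, then returns -10
5 vs -10 — the two versions disagree here.
verdict: not equivalent; witness: x=-6, y=1


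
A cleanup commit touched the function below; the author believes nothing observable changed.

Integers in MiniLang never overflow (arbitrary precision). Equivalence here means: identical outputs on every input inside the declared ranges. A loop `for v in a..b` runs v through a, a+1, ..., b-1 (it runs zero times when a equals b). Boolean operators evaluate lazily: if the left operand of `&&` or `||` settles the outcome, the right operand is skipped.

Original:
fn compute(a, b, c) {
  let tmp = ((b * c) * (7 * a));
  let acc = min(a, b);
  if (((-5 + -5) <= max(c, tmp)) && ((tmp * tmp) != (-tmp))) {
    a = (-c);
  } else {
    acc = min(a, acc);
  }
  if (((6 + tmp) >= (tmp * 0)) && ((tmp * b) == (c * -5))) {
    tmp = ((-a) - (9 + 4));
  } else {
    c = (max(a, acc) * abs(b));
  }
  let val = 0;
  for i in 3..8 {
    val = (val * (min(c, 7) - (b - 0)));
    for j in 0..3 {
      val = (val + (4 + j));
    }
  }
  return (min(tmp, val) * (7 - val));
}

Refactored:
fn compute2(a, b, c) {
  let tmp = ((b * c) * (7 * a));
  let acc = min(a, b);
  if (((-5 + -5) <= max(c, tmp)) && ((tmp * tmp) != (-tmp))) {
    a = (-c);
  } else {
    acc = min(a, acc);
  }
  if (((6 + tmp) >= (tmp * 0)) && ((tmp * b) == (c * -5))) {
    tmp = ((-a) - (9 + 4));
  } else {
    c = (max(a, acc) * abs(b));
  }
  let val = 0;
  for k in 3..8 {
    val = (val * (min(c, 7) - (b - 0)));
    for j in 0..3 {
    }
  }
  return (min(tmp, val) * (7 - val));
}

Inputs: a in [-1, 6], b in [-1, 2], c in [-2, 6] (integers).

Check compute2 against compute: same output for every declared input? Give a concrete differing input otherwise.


The rewrite breaks on a=-1, b=-1, c=-2, where the results are 25312 and -98.
compute: tmp := -14 | acc := -1 | (((-5 + -5) <= max(c, tmp)) && ((tmp * tmp) != (-tmp))): true | a := 2 | (((6 + tmp) >= (tmp * 0)) && ((tmp * b) == (c * -5))): false | c := 2 | val := 0 | iter i=3: | val := 0 | iter j=0: | val := 4 | iter j=1: | val := 9 | iter j=2: | val := 15 | iter i=4: | val := 45 | iter j=0: | val := 49 | iter j=1: | val := 54 | iter j=2: | val := 60 | iter i=5: | val := 180 | iter j=0: | val := 184 | iter j=1: | val := 189 | iter j=2: | val := 195 | iter i=6: | val := 585 | iter j=0: | val := 589 | iter j=1: | val := 594 | iter j=2: | val := 600 | iter i=7: | val := 1800 | iter j=0: | val := 1804 | iter j=1: | val := 1809 | iter j=2: | val := 1815 | result 25312
compute2: tmp := -14 | acc := -1 | (((-5 + -5) <= max(c, tmp)) && ((tmp * tmp) != (-tmp))): true | a := 2 | (((6 + tmp) >= (tmp * 0)) && ((tmp * b) == (c * -5))): false | c := 2 | val := 0 | iter k=3: | val := 0 | iter j=0: | iter j=1: | iter j=2: | iter k=4: | val := 0 | iter j=0: | iter j=1: | iter j=2: | iter k=5: | val := 0 | iter j=0: | iter j=1: | iter j=2: | iter k=6: | val := 0 | iter j=0: | iter j=1: | iter j=2: | iter k=7: | val := 0 | iter j=0: | iter j=1: | iter j=2: | result -98
verdict: not equivalent; witness: a=-1, b=-1, c=-2


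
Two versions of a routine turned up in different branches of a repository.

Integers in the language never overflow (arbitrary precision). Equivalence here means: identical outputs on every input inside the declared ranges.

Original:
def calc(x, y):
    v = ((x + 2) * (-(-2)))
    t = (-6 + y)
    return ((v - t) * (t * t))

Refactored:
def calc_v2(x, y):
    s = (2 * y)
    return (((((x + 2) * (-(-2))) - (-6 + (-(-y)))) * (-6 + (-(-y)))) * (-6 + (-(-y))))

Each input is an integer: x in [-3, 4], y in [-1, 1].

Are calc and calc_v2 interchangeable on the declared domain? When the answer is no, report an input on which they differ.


The two versions differ — the changes include constant usage differs, and arithmetic usage differs, and statement counts differ, and local variable names differ.
One worked example (x=-2, y=0) — calc: v = 0; t = -6; return 216; calc_v2: s = 0; return 216; agreement on 216.
Across all 24 domain points the two functions coincide.
verdict: equivalent


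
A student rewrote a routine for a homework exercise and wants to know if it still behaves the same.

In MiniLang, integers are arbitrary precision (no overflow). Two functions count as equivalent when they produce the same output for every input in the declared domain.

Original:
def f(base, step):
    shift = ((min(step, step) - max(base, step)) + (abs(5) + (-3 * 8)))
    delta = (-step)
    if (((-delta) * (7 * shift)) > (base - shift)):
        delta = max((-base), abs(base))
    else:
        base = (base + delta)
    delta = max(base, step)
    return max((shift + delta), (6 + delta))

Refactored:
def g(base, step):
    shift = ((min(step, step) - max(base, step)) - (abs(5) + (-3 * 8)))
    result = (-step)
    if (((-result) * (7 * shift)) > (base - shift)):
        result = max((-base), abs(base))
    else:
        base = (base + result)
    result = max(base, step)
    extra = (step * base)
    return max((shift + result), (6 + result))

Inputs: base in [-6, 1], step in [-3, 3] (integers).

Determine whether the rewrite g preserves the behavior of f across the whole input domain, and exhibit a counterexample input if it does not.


base=-6, step=-3 yields 3 from f but 16 from g.
verdict: not equivalent; witness: base=-6, step=-3


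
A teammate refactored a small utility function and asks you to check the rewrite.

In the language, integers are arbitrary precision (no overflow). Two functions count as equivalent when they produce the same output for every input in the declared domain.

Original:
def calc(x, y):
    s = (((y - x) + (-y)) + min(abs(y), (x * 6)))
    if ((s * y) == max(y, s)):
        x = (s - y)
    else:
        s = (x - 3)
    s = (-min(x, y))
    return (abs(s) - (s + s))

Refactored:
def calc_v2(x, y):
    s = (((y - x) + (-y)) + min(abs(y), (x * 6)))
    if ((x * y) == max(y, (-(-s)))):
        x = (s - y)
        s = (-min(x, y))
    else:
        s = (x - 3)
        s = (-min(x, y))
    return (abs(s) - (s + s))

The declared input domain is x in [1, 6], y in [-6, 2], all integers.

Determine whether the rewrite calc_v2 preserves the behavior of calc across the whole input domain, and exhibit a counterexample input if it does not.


The rewrite breaks on x=1, y=1, where the results are 3 and -1.
calc: s := 0 | ((s * y) == max(y, s)): false | s := -2 | s := -1 | result 3
calc_v2: s := 0 | ((x * y) == max(y, (-(-s)))): true | x := -1 | s := 1 | result -1
verdict: not equivalent; witness: x=1, y=1


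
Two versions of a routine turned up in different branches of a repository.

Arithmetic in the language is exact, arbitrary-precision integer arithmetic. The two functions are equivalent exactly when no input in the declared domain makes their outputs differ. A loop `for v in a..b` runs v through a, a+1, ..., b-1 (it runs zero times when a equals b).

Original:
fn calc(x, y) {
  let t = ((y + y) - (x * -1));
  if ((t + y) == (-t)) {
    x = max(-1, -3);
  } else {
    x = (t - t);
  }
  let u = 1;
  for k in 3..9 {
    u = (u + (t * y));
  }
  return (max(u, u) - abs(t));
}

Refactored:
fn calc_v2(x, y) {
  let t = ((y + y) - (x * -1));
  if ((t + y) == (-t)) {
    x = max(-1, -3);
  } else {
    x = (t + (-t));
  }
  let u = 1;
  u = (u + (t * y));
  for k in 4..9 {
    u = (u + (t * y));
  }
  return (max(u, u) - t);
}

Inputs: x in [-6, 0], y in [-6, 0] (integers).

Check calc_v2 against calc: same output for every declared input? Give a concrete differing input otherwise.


Try x=-6, y=-6.
calc: t := -18 | ((t + y) == (-t)): false | x := 0 | u := 1 | iter k=3: | u := 109 | iter k=4: | u := 217 | iter k=5: | u := 325 | iter k=6: | u := 433 | iter k=7: | u := 541 | iter k=8: | u := 649 | result 631
calc_v2: t := -18 | ((t + y) == (-t)): false | x := 0 | u := 1 | u := 109 | iter k=4: | u := 217 | iter k=5: | u := 325 | iter k=6: | u := 433 | iter k=7: | u := 541 | iter k=8: | u := 649 | result 667
631 != 667, so the rewrite changes behavior.
verdict: not equivalent; witness: x=-6, y=-6


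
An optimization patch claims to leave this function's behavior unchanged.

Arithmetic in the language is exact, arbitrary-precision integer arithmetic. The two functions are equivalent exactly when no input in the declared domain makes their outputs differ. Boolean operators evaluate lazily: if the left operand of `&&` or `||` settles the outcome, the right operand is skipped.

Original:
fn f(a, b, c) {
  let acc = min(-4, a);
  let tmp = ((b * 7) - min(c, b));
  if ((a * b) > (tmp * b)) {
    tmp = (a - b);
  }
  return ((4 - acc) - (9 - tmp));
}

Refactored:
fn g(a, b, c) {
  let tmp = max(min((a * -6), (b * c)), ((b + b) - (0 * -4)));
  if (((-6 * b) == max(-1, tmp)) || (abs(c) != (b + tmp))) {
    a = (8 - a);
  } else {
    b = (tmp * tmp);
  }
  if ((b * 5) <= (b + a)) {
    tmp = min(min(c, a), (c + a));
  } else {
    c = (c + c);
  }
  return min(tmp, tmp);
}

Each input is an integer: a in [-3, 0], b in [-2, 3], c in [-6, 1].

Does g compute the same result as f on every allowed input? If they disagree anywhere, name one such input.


At a=-3, b=-2, c=-6: f gives -9, g gives -6.
verdict: not equivalent; witness: a=-3, b=-2, c=-6


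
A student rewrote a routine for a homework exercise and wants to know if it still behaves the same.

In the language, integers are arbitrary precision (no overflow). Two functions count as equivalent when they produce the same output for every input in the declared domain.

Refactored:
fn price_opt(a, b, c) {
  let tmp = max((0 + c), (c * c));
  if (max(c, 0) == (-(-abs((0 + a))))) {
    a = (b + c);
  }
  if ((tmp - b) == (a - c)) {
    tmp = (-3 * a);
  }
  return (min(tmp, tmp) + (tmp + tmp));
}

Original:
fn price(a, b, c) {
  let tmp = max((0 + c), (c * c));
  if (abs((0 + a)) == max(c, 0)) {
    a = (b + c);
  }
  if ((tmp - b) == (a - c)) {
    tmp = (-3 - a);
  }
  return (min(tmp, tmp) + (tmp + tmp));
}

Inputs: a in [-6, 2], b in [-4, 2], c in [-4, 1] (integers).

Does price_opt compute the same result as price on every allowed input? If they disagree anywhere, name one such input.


These are not equivalent — on a=-2, b=2, c=-1 the outputs split (-3 vs 18).
price: tmp := 1 | (abs((0 + a)) == max(c, 0)): false | ((tmp - b) == (a - c)): true | tmp := -1 | result -3
price_opt: tmp := 1 | (max(c, 0) == (-(-abs((0 + a))))): false | ((tmp - b) == (a - c)): true | tmp := 6 | result 18
verdict: not equivalent; witness: a=-2, b=2, c=-1


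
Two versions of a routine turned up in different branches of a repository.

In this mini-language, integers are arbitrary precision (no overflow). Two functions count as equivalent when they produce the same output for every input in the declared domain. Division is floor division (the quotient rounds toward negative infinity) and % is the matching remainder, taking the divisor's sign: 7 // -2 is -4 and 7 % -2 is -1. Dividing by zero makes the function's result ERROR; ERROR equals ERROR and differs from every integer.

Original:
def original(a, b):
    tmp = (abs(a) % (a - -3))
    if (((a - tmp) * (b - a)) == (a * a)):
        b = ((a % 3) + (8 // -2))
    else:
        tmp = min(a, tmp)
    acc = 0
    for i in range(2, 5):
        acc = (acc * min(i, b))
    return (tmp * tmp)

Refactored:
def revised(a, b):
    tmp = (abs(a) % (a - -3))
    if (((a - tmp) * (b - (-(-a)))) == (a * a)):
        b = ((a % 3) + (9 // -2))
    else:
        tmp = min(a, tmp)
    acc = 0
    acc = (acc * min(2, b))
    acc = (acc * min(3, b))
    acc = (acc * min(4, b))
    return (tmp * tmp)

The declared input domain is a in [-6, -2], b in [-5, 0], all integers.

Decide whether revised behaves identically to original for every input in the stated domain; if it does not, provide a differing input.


The one real change (`8` became `9`) has no effect anywhere in the declared ranges; all 30 inputs agree.
verdict: equivalent


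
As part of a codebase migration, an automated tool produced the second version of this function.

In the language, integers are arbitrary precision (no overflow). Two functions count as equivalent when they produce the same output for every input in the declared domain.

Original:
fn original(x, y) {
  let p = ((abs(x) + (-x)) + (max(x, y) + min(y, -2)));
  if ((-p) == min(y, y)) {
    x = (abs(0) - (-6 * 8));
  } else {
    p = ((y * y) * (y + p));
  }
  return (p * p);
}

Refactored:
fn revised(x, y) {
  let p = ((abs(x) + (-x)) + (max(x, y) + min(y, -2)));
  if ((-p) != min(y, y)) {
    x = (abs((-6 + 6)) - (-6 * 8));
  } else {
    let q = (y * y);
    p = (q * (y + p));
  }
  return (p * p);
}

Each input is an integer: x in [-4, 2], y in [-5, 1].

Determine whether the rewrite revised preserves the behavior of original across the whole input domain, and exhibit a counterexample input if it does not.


Not equivalent: x=-4, y=-5 separates them (22500 vs 1).
original: p = -1; ((-p) == min(y, y)) -> false; p = -150; return 22500
revised: p = -1; ((-p) != min(y, y)) -> true; x = 48; return 1
verdict: not equivalent; witness: x=-4, y=-5


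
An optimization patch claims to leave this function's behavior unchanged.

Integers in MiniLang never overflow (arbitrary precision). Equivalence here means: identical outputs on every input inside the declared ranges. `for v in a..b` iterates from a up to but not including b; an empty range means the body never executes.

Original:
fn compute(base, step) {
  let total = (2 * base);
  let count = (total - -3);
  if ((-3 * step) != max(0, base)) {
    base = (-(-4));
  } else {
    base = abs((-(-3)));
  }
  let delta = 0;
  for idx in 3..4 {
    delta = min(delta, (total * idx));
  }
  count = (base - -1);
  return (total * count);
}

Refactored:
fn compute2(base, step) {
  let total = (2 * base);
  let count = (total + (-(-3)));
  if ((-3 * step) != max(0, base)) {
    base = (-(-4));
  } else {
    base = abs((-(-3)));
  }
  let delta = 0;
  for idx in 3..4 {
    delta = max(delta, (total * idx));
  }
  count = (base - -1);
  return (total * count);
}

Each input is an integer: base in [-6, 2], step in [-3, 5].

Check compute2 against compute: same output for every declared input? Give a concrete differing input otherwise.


The one real change (`min(delta, (total * idx))` became `max(delta, (total * idx))`) has no effect anywhere in the declared ranges.
One worked example (base=-6, step=-3) — compute: total becomes -12; next count becomes -9; next ((-3 * step) != max(0, base)) evaluates to true; next base becomes 4; next delta becomes 0; next at idx=3:; next delta becomes -36; next count becomes 5; next final value -60; compute2: total becomes -12; next count becomes -9; next ((-3 * step) != max(0, base)) evaluates to true; next base becomes 4; next delta becomes 0; next at idx=3:; next delta becomes 0; next count becomes 5; next final value -60; agreement on -60.
An exhaustive pass over the 81 declared inputs shows identical outputs.
verdict: equivalent


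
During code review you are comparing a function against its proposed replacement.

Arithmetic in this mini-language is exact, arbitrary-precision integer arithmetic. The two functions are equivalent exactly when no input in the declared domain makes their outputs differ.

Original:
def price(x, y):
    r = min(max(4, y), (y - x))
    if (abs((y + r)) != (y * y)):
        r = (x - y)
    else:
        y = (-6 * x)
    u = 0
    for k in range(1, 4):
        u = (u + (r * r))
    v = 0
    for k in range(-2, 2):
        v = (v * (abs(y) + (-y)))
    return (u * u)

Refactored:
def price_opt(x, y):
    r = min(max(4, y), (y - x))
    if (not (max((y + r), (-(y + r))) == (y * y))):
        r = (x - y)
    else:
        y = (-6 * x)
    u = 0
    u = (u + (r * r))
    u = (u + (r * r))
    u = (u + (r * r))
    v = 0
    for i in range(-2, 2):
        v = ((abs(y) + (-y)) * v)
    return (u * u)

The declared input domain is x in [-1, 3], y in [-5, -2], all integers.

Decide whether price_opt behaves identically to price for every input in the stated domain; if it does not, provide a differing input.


Side by side, the visible changes include: local variable names differ; and comparison usage differs; and statement counts differ; and arithmetic usage differs; and min/max/abs usage differs; and boolean connective usage differs; and loop structure differs.
Tracing x=-1, y=-2: price: r becomes -1; next (abs((y + r)) != (y * y)) evaluates to true; next r becomes 1; next u becomes 0; next at k=1:; next u becomes 1; next at k=2:; next u becomes 2; next at k=3:; next u becomes 3; next v becomes 0; next at k=-2:; next v becomes 0; next at k=-1:; next v becomes 0; next at k=0:; next v becomes 0; next at k=1:; next v becomes 0; next final value 9 | price_opt: r becomes -1; next (not (max((y + r), (-(y + r))) == (y * y))) evaluates to true; next r becomes 1; next u becomes 0; next u becomes 1; next u becomes 2; next u becomes 3; next v becomes 0; next at i=-2:; next v becomes 0; next at i=-1:; next v becomes 0; next at i=0:; next v becomes 0; next at i=1:; next v becomes 0; next final value 9 — matching result 9.
An exhaustive pass over the 20 declared inputs shows identical outputs.
verdict: equivalent


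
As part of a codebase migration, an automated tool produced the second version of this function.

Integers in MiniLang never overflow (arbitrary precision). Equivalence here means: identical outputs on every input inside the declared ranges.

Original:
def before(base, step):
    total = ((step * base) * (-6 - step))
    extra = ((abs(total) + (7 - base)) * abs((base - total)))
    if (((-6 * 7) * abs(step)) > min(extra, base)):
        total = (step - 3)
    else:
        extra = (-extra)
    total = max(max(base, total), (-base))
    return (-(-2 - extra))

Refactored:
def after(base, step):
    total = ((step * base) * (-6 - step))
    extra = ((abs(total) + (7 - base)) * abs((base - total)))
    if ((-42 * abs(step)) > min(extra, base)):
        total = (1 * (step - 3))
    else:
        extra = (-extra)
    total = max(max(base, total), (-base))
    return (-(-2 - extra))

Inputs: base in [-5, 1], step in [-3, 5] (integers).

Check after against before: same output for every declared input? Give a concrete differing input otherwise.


Changes here: constant usage differs; the full 63-point sweep finds no disagreement.
verdict: equivalent


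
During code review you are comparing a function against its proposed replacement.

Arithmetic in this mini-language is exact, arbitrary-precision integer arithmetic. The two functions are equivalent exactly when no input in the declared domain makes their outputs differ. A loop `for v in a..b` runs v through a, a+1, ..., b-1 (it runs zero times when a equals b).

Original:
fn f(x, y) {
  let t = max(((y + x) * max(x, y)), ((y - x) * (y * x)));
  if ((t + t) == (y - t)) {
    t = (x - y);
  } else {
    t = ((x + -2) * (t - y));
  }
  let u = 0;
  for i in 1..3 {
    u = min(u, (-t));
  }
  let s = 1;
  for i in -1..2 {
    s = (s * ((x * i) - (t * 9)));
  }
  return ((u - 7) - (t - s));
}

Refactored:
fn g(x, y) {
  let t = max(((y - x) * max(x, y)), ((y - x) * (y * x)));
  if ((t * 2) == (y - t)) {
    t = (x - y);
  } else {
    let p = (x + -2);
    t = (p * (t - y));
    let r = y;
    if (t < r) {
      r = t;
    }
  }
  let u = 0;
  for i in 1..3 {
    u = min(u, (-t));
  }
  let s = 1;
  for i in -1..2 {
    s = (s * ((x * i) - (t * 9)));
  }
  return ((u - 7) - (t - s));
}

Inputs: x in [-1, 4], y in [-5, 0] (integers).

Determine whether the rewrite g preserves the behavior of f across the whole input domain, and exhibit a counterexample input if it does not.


Consider the input x=-1, y=-5.
f: t becomes 6; next ((t + t) == (y - t)) evaluates to false; next t becomes -33; next u becomes 0; next at i=1:; next u becomes 0; next at i=2:; next u becomes 0; next s becomes 1; next at i=-1:; next s becomes 298; next at i=0:; next s becomes 88506; next at i=1:; next s becomes 26197776; next final value 26197802
g: t becomes 4; next ((t * 2) == (y - t)) evaluates to false; next p becomes -3; next t becomes -27; next r becomes -5; next (t < r) evaluates to true; next r becomes -27; next u becomes 0; next at i=1:; next u becomes 0; next at i=2:; next u becomes 0; next s becomes 1; next at i=-1:; next s becomes 244; next at i=0:; next s becomes 59292; next at i=1:; next s becomes 14348664; next final value 14348684
26197802 vs 14348684 — the two versions disagree here.
verdict: not equivalent; witness: x=-1, y=-5


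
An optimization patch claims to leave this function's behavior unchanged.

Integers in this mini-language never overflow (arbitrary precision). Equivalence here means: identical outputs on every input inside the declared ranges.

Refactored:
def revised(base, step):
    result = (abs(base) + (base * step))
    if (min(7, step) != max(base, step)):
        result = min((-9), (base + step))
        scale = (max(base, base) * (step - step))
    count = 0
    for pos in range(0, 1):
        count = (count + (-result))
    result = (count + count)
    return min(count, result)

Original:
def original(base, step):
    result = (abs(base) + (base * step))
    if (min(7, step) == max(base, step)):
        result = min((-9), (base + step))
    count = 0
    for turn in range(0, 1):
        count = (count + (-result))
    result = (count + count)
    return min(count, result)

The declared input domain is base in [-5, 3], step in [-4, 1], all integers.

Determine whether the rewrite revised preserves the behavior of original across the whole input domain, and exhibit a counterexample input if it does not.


Take base=-5, step=-4.
original: result := 25 | (min(7, step) == max(base, step)): true | result := -9 | count := 0 | iter turn=0: | count := 9 | result := 18 | result 9
revised: result := 25 | (min(7, step) != max(base, step)): false | count := 0 | iter pos=0: | count := -25 | result := -50 | result -50
9 against -50: the behavior changed.
verdict: not equivalent; witness: base=-5, step=-4


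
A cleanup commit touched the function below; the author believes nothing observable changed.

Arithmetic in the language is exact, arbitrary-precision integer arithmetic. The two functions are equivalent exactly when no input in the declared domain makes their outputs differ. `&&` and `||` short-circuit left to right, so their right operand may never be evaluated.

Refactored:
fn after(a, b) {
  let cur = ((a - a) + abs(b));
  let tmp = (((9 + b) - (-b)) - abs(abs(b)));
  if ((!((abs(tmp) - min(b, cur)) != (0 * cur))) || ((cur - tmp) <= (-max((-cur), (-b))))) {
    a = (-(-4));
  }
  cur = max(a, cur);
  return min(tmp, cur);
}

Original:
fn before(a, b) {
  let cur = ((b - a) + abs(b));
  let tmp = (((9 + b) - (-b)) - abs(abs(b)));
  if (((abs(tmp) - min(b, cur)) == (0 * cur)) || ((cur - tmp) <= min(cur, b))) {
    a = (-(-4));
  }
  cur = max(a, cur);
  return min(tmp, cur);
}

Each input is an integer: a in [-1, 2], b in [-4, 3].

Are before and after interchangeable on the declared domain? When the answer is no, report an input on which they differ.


At a=-1, b=-2: before gives 3, after gives 2.
verdict: not equivalent; witness: a=-1, b=-2


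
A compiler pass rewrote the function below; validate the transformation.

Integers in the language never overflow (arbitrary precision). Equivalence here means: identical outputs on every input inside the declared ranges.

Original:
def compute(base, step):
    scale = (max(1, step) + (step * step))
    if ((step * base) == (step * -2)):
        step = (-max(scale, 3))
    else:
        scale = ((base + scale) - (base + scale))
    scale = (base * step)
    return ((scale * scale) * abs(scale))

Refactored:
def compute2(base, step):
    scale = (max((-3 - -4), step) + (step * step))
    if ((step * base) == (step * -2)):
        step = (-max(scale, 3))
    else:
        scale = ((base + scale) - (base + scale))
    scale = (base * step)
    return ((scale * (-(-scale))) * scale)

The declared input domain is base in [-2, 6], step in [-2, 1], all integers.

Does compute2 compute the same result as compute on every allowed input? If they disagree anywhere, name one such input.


Try base=-1, step=1.
compute: scale=2, then ((step * base) == (step * -2)) is false, then scale=0, then scale=-1, then returns 1
compute2: scale=2, then ((step * base) == (step * -2)) is false, then scale=0, then scale=-1, then returns -1
1 and -1 differ, so these are not the same function on this domain.
verdict: not equivalent; witness: base=-1, step=1


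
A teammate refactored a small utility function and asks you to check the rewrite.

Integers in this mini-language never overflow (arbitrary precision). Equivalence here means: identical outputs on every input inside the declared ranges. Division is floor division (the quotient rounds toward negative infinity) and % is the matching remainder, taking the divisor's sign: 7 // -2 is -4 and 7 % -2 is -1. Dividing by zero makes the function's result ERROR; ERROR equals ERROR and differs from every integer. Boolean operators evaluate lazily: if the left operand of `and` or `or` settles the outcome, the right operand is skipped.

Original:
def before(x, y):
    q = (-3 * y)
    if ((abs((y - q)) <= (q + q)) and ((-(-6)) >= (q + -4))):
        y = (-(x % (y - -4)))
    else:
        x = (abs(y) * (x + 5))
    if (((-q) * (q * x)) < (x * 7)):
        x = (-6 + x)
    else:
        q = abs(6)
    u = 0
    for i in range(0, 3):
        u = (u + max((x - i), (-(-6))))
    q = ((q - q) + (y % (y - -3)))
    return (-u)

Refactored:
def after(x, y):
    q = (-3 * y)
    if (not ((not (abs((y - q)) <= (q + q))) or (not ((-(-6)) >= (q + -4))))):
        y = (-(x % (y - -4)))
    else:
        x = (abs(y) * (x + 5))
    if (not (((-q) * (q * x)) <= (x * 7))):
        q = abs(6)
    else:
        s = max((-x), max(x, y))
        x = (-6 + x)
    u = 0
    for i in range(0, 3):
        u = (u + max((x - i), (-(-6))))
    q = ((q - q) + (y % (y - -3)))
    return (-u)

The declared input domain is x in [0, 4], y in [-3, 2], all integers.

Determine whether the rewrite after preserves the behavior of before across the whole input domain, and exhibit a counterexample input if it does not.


Equivalent. The one real change (`(((-q) * (q * x)) < (x * 7))` became `(((-q) * (q * x)) <= (x * 7))`) has no effect anywhere in the declared ranges.
Every one of the 30 inputs gives matching results.
One worked example (x=1, y=-3) — before: q = 9; ((abs((y - q)) <= (q + q)) and ((-(-6)) >= (q + -4))) -> true; y = 0; (((-q) * (q * x)) < (x * 7)) -> true; x = -5; u = 0; [i=0]; u = 6; [i=1]; u = 12; [i=2]; u = 18; q = 0; return -18; after: q = 9; (not ((not (abs((y - q)) <= (q + q))) or (not ((-(-6)) >= (q + -4))))) -> true; y = 0; (not (((-q) * (q * x)) <= (x * 7))) -> false; s = 1; x = -5; u = 0; [i=0]; u = 6; [i=1]; u = 12; [i=2]; u = 18; q = 0; return -18; agreement on -18.
verdict: equivalent


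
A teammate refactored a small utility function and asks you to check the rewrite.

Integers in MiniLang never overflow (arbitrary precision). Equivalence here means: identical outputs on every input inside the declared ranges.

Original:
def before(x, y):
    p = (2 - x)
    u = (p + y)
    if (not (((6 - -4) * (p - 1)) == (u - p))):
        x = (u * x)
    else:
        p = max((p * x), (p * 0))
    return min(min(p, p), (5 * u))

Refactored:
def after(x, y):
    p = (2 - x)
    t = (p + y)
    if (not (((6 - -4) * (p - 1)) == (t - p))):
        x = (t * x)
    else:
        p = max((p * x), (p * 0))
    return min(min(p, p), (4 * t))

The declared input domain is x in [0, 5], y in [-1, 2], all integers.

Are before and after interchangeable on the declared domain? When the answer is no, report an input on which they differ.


These are not equivalent — on x=2, y=-1 the outputs split (-5 vs -4).
before: p becomes 0; next u becomes -1; next (not (((6 - -4) * (p - 1)) == (u - p))) evaluates to true; next x becomes -2; next final value -5
after: p becomes 0; next t becomes -1; next (not (((6 - -4) * (p - 1)) == (t - p))) evaluates to true; next x becomes -2; next final value -4
verdict: not equivalent; witness: x=2, y=-1


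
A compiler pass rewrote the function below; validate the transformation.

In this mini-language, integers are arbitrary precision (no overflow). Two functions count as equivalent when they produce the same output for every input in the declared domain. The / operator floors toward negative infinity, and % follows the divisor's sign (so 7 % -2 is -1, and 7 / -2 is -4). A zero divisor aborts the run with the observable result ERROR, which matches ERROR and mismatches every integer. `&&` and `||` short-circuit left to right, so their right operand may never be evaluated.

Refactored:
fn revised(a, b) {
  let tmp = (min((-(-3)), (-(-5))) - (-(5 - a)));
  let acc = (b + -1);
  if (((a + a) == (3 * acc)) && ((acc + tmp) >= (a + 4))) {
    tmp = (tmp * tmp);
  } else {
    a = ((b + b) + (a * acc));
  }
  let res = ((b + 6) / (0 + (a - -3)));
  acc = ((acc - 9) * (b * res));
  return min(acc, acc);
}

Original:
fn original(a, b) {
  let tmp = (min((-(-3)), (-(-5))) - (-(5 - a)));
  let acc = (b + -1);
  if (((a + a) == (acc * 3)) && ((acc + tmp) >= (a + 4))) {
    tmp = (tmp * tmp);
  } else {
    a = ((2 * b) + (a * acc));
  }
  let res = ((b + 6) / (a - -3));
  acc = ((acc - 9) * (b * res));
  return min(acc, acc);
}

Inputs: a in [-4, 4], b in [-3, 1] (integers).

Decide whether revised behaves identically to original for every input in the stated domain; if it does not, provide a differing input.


Although constant usage differs, arithmetic usage differs, 45/45 inputs agree.
verdict: equivalent


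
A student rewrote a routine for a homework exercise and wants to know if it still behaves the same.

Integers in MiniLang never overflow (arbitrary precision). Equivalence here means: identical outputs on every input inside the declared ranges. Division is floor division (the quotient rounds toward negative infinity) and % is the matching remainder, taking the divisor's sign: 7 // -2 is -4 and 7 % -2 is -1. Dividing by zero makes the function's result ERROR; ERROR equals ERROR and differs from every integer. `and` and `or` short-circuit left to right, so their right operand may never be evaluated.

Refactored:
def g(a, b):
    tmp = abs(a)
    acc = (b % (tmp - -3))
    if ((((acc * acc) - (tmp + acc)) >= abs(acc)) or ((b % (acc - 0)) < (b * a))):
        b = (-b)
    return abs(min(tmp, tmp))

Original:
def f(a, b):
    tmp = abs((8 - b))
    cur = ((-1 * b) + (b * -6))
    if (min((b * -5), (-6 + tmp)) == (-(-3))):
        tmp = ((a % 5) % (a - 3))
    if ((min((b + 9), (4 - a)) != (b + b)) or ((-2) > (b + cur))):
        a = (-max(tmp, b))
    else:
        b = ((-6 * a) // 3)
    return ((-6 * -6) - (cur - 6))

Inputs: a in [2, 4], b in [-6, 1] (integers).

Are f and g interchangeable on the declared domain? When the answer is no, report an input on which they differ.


The rewrite breaks on a=2, b=-6, where the results are 0 and 2.
f: tmp := 14 | cur := 42 | (min((b * -5), (-6 + tmp)) == (-(-3))): false | ((min((b + 9), (4 - a)) != (b + b)) or ((-2) > (b + cur))): true | a := -14 | result 0
g: tmp := 2 | acc := 4 | ((((acc * acc) - (tmp + acc)) >= abs(acc)) or ((b % (acc - 0)) < (b * a))): true | b := 6 | result 2
verdict: not equivalent; witness: a=2, b=-6


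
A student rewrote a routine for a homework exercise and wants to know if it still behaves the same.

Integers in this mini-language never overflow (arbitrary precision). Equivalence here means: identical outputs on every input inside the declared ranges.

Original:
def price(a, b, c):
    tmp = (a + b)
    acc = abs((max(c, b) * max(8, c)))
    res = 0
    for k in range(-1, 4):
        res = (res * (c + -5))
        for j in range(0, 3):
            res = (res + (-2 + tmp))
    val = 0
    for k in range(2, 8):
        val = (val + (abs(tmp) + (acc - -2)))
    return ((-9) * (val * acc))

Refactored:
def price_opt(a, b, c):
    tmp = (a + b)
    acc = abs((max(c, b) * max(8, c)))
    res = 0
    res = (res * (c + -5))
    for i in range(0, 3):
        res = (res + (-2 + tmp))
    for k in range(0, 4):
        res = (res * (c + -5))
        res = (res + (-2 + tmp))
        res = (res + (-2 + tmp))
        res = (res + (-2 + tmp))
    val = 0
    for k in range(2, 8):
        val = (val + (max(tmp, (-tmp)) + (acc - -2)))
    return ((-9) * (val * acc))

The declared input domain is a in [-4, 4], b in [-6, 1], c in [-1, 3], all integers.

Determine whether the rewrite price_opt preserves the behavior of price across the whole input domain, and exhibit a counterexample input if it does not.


Although local variable names differ, and min/max/abs usage differs, and loop structure differs, and statement counts differ, and constant usage differs, and arithmetic usage differs, 360/360 inputs agree.
verdict: equivalent


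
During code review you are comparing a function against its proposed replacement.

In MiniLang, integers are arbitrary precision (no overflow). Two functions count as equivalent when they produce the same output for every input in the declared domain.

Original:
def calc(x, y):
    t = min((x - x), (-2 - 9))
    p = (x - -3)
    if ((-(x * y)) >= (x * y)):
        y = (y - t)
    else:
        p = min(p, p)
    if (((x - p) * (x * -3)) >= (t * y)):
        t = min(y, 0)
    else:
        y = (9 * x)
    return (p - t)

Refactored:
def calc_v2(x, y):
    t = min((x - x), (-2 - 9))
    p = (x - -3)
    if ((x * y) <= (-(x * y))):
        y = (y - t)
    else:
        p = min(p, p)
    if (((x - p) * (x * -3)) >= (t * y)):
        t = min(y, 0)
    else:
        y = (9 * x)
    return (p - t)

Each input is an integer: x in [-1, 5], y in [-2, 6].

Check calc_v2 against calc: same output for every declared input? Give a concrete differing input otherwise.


This is a faithful refactor — comparison usage differs, but the computed results match everywhere.
Spot check at x=5, y=-2 — calc: t=-11, then p=8, then ((-(x * y)) >= (x * y)) is true, then y=9, then (((x - p) * (x * -3)) >= (t * y)) is true, then t=0, then returns 8. calc_v2: t=-11, then p=8, then ((x * y) <= (-(x * y))) is true, then y=9, then (((x - p) * (x * -3)) >= (t * y)) is true, then t=0, then returns 8. Both give 8.
Every one of the 63 inputs gives matching results.
verdict: equivalent


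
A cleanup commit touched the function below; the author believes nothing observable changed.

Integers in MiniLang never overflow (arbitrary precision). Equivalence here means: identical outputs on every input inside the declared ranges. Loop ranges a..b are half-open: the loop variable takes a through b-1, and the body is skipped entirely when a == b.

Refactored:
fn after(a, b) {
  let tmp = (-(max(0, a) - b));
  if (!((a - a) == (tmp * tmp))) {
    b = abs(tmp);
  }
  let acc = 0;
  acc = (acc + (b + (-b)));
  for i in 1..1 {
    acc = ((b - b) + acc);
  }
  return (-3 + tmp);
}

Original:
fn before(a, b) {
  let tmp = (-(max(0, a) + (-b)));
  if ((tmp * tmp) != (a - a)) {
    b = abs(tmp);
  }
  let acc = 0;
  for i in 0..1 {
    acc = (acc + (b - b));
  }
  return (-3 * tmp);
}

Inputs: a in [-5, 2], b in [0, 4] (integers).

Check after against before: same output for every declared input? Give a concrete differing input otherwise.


Not equivalent: a=-5, b=0 separates them (0 vs -3).
before: tmp := 0 | ((tmp * tmp) != (a - a)): false | acc := 0 | iter i=0: | acc := 0 | result 0
after: tmp := 0 | (!((a - a) == (tmp * tmp))): false | acc := 0 | acc := 0 | loop over i: empty range | result -3
verdict: not equivalent; witness: a=-5, b=0


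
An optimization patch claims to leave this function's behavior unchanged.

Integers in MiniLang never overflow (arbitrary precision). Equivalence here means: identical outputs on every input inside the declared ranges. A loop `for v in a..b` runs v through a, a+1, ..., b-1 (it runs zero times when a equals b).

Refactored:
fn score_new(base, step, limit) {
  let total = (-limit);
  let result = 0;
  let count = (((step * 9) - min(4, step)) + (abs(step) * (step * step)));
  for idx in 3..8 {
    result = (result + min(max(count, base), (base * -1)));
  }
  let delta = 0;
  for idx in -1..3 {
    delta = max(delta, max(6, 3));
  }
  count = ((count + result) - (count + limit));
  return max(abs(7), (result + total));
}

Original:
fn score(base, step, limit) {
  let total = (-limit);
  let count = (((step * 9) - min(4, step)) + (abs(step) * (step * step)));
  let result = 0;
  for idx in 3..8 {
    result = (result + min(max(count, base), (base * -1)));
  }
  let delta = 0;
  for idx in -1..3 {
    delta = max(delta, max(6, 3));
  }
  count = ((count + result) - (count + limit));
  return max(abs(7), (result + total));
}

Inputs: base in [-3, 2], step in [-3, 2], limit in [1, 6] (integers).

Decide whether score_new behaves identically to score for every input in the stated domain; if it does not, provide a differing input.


The two versions differ — the changes include same computation, different form.
As a probe, take base=-3, step=1, limit=6: score runs total=-6, then count=9, then result=0, then (idx=3), then result=3, then (idx=4), then result=6, then (idx=5), then result=9, then (idx=6), then result=12, then (idx=7), then result=15, then delta=0, then (idx=-1), then delta=6, then (idx=0), then delta=6, then (idx=1), then delta=6, then (idx=2), then delta=6, then count=9, then returns 9; score_new runs total=-6, then result=0, then count=9, then (idx=3), then result=3, then (idx=4), then result=6, then (idx=5), then result=9, then (idx=6), then result=12, then (idx=7), then result=15, then delta=0, then (idx=-1), then delta=6, then (idx=0), then delta=6, then (idx=1), then delta=6, then (idx=2), then delta=6, then count=9, then returns 9; both end at 9.
Sweeping the whole domain (216 inputs) finds no disagreement.
verdict: equivalent


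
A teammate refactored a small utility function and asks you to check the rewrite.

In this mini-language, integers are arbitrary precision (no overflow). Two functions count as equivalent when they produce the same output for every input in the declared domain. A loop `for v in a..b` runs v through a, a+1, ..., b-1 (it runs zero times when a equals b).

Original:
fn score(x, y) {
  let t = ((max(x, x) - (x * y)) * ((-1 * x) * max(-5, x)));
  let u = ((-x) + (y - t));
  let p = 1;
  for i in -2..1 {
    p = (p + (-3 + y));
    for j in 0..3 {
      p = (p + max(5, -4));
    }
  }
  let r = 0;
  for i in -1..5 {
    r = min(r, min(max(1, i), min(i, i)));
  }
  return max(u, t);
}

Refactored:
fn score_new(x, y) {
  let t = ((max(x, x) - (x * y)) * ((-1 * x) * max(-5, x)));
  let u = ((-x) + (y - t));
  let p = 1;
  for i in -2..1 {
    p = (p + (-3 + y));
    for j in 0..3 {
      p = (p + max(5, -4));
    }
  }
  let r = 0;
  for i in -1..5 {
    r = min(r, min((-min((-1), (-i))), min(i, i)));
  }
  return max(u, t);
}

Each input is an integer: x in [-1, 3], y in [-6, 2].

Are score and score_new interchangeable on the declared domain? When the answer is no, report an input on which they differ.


The two are interchangeable: min/max/abs usage differs, and every declared input agrees.
Spot check at x=1, y=-1 — score: t=-2, then u=0, then p=1, then (i=-2), then p=-3, then (j=0), then p=2, then (j=1), then p=7, then (j=2), then p=12, then (i=-1), then p=8, then (j=0), then p=13, then (j=1), then p=18, then (j=2), then p=23, then (i=0), then p=19, then (j=0), then p=24, then (j=1), then p=29, then (j=2), then p=34, then r=0, then (i=-1), then r=-1, then (i=0), then r=-1, then (i=1), then r=-1, then (i=2), then r=-1, then (i=3), then r=-1, then (i=4), then r=-1, then returns 0. score_new: t=-2, then u=0, then p=1, then (i=-2), then p=-3, then (j=0), then p=2, then (j=1), then p=7, then (j=2), then p=12, then (i=-1), then p=8, then (j=0), then p=13, then (j=1), then p=18, then (j=2), then p=23, then (i=0), then p=19, then (j=0), then p=24, then (j=1), then p=29, then (j=2), then p=34, then r=0, then (i=-1), then r=-1, then (i=0), then r=-1, then (i=1), then r=-1, then (i=2), then r=-1, then (i=3), then r=-1, then (i=4), then r=-1, then returns 0. Both give 0.
Across all 45 domain points the two functions coincide.
verdict: equivalent
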